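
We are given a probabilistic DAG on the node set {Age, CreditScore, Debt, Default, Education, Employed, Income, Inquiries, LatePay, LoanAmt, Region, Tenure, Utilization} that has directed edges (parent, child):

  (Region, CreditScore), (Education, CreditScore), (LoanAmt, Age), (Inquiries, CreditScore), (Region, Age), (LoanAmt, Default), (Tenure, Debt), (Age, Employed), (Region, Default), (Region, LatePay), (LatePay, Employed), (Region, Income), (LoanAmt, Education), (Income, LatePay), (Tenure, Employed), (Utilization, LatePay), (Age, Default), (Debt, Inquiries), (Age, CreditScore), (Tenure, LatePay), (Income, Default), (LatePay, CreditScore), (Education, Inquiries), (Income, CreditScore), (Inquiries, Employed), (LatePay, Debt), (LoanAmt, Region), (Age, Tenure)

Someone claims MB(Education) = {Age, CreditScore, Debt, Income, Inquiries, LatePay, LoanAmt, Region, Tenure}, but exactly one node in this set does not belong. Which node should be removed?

Tenure

A node's Markov blanket = Pa ∪ Ch ∪ (parents of Ch other than the node itself).
Education has children CreditScore, Inquiries.
Education has parent LoanAmt.
Parents of each child, excluding Education:
  Inquiries also has parent Debt.
  parents(CreditScore) \ {Education} = {Age, Income, Inquiries, LatePay, Region}.
MB(Education) = {Age, CreditScore, Debt, Income, Inquiries, LatePay, LoanAmt, Region}.
Tenure is neither a parent, child, nor co-parent of Education, so it does not belong.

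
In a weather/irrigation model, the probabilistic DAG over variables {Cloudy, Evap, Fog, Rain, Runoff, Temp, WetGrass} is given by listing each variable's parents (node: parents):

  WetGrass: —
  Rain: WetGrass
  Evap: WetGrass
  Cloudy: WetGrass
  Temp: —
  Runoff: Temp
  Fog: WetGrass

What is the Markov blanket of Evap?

Parents of Evap: WetGrass.
Ch(Evap) = {}.
Evap has no children, so there are no co-parents.
MB(Evap) = {WetGrass}.

{WetGrass}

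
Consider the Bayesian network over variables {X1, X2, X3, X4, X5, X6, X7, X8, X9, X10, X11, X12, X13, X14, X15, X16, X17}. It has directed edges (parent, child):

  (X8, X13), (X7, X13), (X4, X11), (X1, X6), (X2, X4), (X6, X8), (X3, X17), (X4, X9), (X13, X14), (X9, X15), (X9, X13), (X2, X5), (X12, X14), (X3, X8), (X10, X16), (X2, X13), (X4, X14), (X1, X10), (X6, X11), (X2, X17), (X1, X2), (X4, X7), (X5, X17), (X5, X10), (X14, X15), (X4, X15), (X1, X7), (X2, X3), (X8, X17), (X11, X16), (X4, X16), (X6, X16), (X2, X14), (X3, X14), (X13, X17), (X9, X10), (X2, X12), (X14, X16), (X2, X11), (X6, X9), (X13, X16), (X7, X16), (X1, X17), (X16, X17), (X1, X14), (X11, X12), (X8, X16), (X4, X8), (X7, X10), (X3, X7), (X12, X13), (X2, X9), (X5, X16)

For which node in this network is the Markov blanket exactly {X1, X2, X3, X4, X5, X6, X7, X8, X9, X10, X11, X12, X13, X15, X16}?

The target node must have every member of {X1, X2, X3, X4, X5, X6, X7, X8, X9, X10, X11, X12, X13, X15, X16} as a parent, child, or co-parent, and no others.
Parents of X14: X1, X2, X3, X4, X12, X13; children: X15, X16; co-parents: X4, X5, X6, X7, X8, X9, X10, X11, X13.
These exactly cover the given set, so the node is X14.

X14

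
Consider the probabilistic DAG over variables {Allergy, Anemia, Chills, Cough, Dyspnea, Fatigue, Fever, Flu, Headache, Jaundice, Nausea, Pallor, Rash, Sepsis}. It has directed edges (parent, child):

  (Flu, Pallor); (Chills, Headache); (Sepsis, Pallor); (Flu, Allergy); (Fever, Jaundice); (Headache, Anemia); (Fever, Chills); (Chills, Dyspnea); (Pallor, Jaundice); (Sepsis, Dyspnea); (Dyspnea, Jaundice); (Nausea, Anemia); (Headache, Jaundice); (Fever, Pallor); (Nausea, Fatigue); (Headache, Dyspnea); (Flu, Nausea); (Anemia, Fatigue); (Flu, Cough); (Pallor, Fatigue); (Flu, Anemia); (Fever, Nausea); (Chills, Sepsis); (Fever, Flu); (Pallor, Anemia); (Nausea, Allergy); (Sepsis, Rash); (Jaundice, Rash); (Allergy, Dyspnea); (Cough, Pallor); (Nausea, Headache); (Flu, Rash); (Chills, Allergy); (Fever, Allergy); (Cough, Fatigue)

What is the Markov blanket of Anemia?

The Markov blanket of a node is its parents, its children, and the other parents of its children.
Parents of Anemia: Flu, Headache, Nausea, Pallor.
Anemia's children: Fatigue.
Parents of each child, excluding Anemia:
  Fatigue also has parents Cough, Nausea, Pallor.
Taking the union gives {Cough, Fatigue, Flu, Headache, Nausea, Pallor}.

{Cough, Fatigue, Flu, Headache, Nausea, Pallor}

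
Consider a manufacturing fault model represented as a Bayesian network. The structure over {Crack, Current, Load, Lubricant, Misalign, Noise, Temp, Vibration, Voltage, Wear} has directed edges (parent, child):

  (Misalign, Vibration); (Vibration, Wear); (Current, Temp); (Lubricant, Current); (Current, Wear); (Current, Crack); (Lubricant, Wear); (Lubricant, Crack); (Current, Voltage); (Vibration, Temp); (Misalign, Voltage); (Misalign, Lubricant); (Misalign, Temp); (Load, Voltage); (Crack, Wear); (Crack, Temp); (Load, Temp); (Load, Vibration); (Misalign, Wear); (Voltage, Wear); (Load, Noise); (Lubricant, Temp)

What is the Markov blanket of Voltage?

Voltage's parents: Current, Load, Misalign.
Voltage's children: Wear.
Parents of each child, excluding Voltage:
  Wear also has parents Crack, Current, Lubricant, Misalign, Vibration.
Union: {Current, Load, Misalign} ∪ {Wear} ∪ {Crack, Current, Lubricant, Misalign, Vibration} = {Crack, Current, Load, Lubricant, Misalign, Vibration, Wear}.

{Crack, Current, Load, Lubricant, Misalign, Vibration, Wear}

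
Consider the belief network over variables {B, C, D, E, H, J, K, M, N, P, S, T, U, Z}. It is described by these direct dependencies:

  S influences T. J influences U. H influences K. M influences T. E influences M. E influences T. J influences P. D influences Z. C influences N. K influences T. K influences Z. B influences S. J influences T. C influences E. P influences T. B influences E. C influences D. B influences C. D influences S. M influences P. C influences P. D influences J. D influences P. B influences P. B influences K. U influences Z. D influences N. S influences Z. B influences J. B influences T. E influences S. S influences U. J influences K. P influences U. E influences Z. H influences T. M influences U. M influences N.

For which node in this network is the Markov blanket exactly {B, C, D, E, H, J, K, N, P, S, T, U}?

The target node must have every member of {B, C, D, E, H, J, K, N, P, S, T, U} as a parent, child, or co-parent, and no others.
Parents of M: E; children: N, P, T, U; co-parents: B, C, D, E, H, J, K, P, S.
These exactly cover the given set, so the node is M.

M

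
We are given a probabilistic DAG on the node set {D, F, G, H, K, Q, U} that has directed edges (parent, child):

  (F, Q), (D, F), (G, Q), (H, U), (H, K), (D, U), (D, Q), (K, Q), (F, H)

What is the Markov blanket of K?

{D, F, G, H, Q}

K's children: Q.
K's parents: H.
Other parents of K's children:
  Q: D, F, G
MB(K) = {D, F, G, H, Q}.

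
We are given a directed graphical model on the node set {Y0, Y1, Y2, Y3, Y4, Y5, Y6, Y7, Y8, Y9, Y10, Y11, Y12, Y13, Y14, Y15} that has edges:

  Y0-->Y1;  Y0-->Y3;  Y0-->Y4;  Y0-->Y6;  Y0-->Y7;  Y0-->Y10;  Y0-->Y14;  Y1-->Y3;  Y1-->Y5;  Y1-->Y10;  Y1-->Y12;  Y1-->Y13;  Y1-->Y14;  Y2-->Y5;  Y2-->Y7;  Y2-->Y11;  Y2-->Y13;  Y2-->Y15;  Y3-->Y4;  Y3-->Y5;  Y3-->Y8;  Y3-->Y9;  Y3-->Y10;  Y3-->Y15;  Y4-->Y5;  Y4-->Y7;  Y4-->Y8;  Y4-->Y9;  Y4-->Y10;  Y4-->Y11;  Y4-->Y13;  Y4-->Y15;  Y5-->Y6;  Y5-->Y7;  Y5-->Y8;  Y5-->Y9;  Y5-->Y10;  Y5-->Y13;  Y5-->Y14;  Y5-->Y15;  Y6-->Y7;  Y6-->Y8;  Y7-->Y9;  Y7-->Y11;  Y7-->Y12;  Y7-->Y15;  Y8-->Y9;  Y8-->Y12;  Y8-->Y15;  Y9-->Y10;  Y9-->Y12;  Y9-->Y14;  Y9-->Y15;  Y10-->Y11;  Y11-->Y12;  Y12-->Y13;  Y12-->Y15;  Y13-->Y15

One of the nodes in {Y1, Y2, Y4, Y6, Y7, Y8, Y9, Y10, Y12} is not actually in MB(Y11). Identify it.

Y6

Recall MB(v) = parents ∪ children ∪ spouses, where spouses are the other parents of v's children.
Pa(Y11) = {Y2, Y4, Y7, Y10}.
Y11's children: Y12.
Co-parents of Y11 (other parents of its children):
  Y12: Y1, Y7, Y8, Y9
MB(Y11) = {Y1, Y2, Y4, Y7, Y8, Y9, Y10, Y12}.
Y6 is neither a parent, child, nor co-parent of Y11, so it does not belong.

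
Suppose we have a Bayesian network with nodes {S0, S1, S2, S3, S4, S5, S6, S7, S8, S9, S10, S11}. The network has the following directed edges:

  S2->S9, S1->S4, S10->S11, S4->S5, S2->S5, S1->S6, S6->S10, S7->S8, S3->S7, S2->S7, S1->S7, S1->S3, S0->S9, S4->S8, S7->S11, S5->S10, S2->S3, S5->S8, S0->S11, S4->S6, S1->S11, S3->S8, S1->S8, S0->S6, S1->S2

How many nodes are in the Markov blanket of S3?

6

Pa(S3) = {S1, S2}.
Children of S3: S7, S8.
For each child, the remaining parents (spouses of S3):
  S7: S1, S2
  S8: S1, S4, S5, S7
MB(S3) = {S1, S2, S4, S5, S7, S8}, which has 6 nodes.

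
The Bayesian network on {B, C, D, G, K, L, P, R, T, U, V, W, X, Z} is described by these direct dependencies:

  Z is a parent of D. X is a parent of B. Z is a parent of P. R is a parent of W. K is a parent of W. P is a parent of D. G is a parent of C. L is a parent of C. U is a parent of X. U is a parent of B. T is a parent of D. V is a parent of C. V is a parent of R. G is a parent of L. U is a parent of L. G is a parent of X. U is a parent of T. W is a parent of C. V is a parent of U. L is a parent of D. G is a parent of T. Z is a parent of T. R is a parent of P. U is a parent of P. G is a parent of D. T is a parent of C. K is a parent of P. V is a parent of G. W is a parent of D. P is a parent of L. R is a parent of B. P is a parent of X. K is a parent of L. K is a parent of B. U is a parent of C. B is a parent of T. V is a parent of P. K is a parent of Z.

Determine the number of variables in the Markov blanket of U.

12

U's parents: V.
U's children: B, C, L, P, T, X.
Other parents of U's children:
  P also has parents K, R, V, Z.
  parents(L) \ {U} = {G, K, P}.
  X's other parents are G, P.
  B's other parents are K, R, X.
  parents(T) \ {U} = {B, G, Z}.
  C also has parents G, L, T, V, W.
MB(U) = {B, C, G, K, L, P, R, T, V, W, X, Z}, which has 12 nodes.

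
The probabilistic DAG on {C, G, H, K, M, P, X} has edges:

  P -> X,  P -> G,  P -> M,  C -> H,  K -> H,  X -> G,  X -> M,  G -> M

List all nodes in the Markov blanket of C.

Ch(C) = {H}.
Pa(C) = {}.
Parents of each child, excluding C:
  H's other parent is K.
So the Markov blanket of C is {H, K}.

{H, K}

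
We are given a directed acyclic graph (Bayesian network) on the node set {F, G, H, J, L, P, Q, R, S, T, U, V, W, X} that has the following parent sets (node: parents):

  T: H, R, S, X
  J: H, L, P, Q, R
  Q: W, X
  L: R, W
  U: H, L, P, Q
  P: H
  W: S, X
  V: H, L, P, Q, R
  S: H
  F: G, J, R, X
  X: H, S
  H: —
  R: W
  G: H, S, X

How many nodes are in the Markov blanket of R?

12

R's parents: W.
Ch(R) = {F, J, L, T, V}.
Other parents of R's children:
  parents(L) \ {R} = {W}.
  parents(T) \ {R} = {H, S, X}.
  J's other parents are H, L, P, Q.
  F's other parents are G, J, X.
  parents(V) \ {R} = {H, L, P, Q}.
MB(R) = {F, G, H, J, L, P, Q, S, T, V, W, X}, which has 12 nodes.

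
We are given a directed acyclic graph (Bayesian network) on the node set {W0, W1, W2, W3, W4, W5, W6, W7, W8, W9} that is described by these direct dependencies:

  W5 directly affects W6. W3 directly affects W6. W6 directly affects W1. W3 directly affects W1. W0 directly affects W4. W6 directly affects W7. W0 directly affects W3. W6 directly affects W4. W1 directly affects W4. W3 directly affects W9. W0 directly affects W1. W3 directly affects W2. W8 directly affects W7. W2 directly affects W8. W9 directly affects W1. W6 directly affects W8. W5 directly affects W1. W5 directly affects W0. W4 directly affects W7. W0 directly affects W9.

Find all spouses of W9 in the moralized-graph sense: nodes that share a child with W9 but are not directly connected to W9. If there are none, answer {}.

Children of W9: W1.
  parents(W1) \ {W9} = {W0, W3, W5, W6}.
Excluding nodes already adjacent to W9 (W0, W1, W3), the co-parent-only contribution is {W5, W6}.

{W5, W6}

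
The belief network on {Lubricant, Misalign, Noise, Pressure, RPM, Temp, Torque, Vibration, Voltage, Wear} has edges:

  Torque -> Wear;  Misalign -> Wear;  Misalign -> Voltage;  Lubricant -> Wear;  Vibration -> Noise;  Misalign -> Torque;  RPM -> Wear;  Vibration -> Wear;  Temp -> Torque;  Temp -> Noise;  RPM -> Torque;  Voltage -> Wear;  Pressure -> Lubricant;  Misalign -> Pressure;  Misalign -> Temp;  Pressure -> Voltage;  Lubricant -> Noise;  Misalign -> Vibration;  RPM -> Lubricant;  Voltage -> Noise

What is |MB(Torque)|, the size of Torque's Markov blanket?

7

A node's Markov blanket = Pa ∪ Ch ∪ (parents of Ch other than the node itself).
Pa(Torque) = {Misalign, RPM, Temp}.
Ch(Torque) = {Wear}.
For each child, the remaining parents (spouses of Torque):
  parents(Wear) \ {Torque} = {Lubricant, Misalign, RPM, Vibration, Voltage}.
MB(Torque) = {Lubricant, Misalign, RPM, Temp, Vibration, Voltage, Wear}, which has 7 nodes.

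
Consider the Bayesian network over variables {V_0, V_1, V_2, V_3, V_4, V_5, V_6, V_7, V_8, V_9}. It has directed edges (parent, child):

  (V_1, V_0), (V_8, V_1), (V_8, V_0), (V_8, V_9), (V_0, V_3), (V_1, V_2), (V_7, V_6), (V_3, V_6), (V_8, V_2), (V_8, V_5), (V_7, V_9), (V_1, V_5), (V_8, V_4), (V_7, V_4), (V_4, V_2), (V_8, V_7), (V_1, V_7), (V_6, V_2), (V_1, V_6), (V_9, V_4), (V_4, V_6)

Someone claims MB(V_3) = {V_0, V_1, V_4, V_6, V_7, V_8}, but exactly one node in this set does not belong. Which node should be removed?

Parents of V_3: V_0.
Ch(V_3) = {V_6}.
Co-parents of V_3 (other parents of its children):
  V_6 also has parents V_1, V_4, V_7.
MB(V_3) = {V_0, V_1, V_4, V_6, V_7}.
V_8 is neither a parent, child, nor co-parent of V_3, so it does not belong.

V_8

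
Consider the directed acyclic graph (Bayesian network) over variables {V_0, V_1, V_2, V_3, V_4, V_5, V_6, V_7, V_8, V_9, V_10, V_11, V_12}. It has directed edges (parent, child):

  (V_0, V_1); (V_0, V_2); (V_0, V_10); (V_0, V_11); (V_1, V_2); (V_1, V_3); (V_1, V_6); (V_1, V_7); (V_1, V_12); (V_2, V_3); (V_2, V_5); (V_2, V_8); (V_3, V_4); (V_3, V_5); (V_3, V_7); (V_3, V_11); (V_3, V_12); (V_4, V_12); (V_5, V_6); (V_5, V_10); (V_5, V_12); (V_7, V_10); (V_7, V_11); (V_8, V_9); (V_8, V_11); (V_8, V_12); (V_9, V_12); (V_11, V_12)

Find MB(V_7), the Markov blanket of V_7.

{V_0, V_1, V_3, V_5, V_8, V_10, V_11}

The Markov blanket of a node is its parents, its children, and the other parents of its children.
Parents of V_7: V_1, V_3.
V_7's children: V_10, V_11.
Other parents of V_7's children:
  V_10's other parents are V_0, V_5.
  V_11 also has parents V_0, V_3, V_8.
Union: {V_1, V_3} ∪ {V_10, V_11} ∪ {V_0, V_3, V_5, V_8} = {V_0, V_1, V_3, V_5, V_8, V_10, V_11}.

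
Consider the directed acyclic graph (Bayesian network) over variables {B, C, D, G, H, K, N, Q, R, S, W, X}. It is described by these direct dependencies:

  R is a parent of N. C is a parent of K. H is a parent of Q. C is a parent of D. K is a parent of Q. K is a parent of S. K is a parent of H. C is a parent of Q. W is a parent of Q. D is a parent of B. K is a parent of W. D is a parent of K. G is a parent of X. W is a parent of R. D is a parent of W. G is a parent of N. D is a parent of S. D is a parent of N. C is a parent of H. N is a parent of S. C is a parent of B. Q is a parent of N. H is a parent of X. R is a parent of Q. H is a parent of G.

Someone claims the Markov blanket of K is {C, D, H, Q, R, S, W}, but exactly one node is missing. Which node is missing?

N

Recall MB(v) = parents ∪ children ∪ spouses, where spouses are the other parents of v's children.
K has children H, Q, S, W.
Pa(K) = {C, D}.
Other parents of K's children:
  W: D
  H: C
  Q: C, H, R, W
  S: D, N
MB(K) = {C, D, H, N, Q, R, S, W}.
Comparing with the claimed set, N is missing.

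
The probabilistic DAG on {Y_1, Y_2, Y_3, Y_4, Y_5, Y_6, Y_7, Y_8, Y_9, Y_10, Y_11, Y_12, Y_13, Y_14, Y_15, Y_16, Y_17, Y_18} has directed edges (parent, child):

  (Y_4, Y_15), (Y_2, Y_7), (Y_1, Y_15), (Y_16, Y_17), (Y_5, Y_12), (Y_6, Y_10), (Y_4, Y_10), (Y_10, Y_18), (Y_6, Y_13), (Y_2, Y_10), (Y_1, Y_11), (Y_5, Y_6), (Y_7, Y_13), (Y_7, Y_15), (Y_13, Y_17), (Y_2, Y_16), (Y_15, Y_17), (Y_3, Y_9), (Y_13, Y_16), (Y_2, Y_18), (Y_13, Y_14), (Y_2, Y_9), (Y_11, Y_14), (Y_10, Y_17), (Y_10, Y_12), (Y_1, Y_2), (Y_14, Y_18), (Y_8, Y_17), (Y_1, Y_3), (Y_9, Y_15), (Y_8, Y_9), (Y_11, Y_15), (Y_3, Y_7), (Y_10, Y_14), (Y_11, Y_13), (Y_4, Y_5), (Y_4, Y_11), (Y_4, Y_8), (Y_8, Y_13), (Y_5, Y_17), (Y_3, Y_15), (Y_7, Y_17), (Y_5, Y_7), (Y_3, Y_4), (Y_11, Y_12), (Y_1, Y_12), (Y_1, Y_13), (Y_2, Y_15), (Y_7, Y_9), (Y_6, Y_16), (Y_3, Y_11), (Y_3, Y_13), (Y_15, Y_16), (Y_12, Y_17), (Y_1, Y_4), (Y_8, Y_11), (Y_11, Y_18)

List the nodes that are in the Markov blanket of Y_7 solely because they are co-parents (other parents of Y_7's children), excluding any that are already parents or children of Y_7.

{Y_1, Y_4, Y_6, Y_8, Y_10, Y_11, Y_12, Y_16}

Children of Y_7: Y_9, Y_13, Y_15, Y_17.
  Y_9 also has parents Y_2, Y_3, Y_8.
  Y_13 also has parents Y_1, Y_3, Y_6, Y_8, Y_11.
  Y_15's other parents are Y_1, Y_2, Y_3, Y_4, Y_9, Y_11.
  Y_17's other parents are Y_5, Y_8, Y_10, Y_12, Y_13, Y_15, Y_16.
Excluding nodes already adjacent to Y_7 (Y_2, Y_3, Y_5, Y_9, Y_13, Y_15, Y_17), the co-parent-only contribution is {Y_1, Y_4, Y_6, Y_8, Y_10, Y_11, Y_12, Y_16}.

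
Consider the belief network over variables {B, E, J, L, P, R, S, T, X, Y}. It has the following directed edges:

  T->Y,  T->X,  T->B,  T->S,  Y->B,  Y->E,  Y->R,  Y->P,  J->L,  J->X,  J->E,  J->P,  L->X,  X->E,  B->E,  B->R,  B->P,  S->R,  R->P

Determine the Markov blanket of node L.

{J, T, X}

Pa(L) = {J}.
Ch(L) = {X}.
Other parents of L's children:
  X: J, T
MB(L) = {J, T, X}.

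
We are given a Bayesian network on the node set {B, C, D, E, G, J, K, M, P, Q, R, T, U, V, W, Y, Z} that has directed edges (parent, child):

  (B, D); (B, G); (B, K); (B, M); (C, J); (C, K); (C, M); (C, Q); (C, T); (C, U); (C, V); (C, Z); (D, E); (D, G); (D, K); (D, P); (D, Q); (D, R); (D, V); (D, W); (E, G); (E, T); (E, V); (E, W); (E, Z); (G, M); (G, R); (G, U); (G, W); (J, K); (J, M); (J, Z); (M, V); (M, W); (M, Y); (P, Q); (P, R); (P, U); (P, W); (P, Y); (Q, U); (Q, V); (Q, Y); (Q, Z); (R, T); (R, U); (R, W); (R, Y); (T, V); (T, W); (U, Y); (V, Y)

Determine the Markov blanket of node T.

{C, D, E, G, M, P, Q, R, V, W}

T has parents C, E, R.
Ch(T) = {V, W}.
Other parents of T's children:
  parents(V) \ {T} = {C, D, E, M, Q}.
  W's other parents are D, E, G, M, P, R.
MB(T) = {C, D, E, G, M, P, Q, R, V, W}.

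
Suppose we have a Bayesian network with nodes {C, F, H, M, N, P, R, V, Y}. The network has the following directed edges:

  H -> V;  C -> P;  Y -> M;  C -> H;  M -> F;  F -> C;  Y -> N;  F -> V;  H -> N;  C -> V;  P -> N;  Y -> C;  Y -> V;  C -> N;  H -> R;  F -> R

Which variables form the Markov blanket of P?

Recall MB(v) = parents ∪ children ∪ spouses, where spouses are the other parents of v's children.
P has child N.
P has parent C.
Parents of each child, excluding P:
  parents(N) \ {P} = {C, H, Y}.
So the Markov blanket of P is {C, H, N, Y}.

{C, H, N, Y}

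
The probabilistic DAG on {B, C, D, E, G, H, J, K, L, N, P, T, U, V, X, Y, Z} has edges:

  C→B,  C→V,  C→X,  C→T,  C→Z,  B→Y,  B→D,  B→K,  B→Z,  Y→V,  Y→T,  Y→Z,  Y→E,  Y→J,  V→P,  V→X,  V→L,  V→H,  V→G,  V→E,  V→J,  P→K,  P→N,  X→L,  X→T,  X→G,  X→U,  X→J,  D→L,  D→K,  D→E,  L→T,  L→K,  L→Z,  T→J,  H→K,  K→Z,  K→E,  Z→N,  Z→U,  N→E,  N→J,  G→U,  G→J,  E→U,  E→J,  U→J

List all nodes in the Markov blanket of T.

Parents of T: C, L, X, Y.
T has child J.
For each child, the remaining parents (spouses of T):
  J: E, G, N, U, V, X, Y
Taking the union gives {C, E, G, J, L, N, U, V, X, Y}.

{C, E, G, J, L, N, U, V, X, Y}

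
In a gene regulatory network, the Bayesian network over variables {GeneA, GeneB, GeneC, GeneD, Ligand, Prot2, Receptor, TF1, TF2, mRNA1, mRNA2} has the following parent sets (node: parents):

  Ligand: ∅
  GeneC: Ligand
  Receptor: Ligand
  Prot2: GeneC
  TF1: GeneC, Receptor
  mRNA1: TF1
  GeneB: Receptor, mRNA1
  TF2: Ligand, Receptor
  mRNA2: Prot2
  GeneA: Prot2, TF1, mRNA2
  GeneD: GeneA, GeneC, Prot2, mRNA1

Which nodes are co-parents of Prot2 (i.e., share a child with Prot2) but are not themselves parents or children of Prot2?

Children of Prot2: GeneA, GeneD, mRNA2.
  mRNA2 has no other parent.
  GeneA also has parents TF1, mRNA2.
  GeneD also has parents GeneA, GeneC, mRNA1.
Excluding nodes already adjacent to Prot2 (GeneA, GeneC, GeneD, mRNA2), the co-parent-only contribution is {TF1, mRNA1}.

{TF1, mRNA1}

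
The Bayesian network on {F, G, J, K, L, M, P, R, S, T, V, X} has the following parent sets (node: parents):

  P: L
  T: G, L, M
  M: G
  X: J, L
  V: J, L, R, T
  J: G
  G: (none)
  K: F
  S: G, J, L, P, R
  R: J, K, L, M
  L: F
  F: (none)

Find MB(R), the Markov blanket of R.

{G, J, K, L, M, P, S, T, V}

Recall MB(v) = parents ∪ children ∪ spouses, where spouses are the other parents of v's children.
R has children S, V.
Pa(R) = {J, K, L, M}.
Other parents of R's children:
  parents(S) \ {R} = {G, J, L, P}.
  parents(V) \ {R} = {J, L, T}.
Union: {J, K, L, M} ∪ {S, V} ∪ {G, J, L, P, T} = {G, J, K, L, M, P, S, T, V}.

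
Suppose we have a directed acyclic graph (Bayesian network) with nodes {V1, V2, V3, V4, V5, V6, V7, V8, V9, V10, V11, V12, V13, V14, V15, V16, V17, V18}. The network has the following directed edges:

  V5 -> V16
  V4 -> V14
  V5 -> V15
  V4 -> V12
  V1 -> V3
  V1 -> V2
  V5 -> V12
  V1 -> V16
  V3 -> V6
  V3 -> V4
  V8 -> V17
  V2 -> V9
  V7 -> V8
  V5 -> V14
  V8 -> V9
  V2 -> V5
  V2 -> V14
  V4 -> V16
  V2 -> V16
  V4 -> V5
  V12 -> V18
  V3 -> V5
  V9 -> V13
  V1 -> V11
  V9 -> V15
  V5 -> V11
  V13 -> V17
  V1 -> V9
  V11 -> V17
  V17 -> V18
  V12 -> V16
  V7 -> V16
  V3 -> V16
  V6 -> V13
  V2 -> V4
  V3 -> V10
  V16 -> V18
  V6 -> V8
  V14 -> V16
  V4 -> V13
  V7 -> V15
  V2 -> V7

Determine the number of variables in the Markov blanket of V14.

8

V14's children: V16.
V14 has parents V2, V4, V5.
Parents of each child, excluding V14:
  V16's other parents are V1, V2, V3, V4, V5, V7, V12.
MB(V14) = {V1, V2, V3, V4, V5, V7, V12, V16}, which has 8 nodes.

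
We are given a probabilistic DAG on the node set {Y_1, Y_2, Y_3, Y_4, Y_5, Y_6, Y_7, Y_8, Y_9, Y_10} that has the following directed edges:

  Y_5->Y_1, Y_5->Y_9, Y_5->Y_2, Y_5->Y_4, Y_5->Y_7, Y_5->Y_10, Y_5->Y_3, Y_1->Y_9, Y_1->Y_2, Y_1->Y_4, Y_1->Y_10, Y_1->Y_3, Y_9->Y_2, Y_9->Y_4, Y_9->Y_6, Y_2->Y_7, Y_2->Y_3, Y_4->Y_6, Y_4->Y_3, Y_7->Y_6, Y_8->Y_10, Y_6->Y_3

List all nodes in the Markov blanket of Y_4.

Ch(Y_4) = {Y_3, Y_6}.
Parents of Y_4: Y_1, Y_5, Y_9.
Parents of each child, excluding Y_4:
  Y_6: Y_7, Y_9
  Y_3: Y_1, Y_2, Y_5, Y_6
MB(Y_4) = {Y_1, Y_2, Y_3, Y_5, Y_6, Y_7, Y_9}.

{Y_1, Y_2, Y_3, Y_5, Y_6, Y_7, Y_9}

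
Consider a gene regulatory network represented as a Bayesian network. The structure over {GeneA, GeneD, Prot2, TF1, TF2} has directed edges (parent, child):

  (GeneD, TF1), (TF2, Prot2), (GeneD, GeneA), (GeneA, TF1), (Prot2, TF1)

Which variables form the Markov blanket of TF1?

{GeneA, GeneD, Prot2}

By definition, MB(TF1) is built from TF1's parents, TF1's children, and the co-parents of TF1.
TF1 has no children.
TF1 has parents GeneA, GeneD, Prot2.
TF1 has no children, so there are no co-parents.
Union: {GeneA, GeneD, Prot2} ∪ {} ∪ {} = {GeneA, GeneD, Prot2}.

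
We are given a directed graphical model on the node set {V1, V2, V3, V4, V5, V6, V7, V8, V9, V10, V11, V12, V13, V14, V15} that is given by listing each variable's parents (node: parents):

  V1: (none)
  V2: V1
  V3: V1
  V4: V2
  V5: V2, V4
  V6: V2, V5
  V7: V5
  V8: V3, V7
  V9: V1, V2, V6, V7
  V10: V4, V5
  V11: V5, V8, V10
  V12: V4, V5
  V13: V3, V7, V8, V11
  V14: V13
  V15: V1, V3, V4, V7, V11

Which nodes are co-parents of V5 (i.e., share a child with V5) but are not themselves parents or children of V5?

Children of V5: V6, V7, V10, V11, V12.
  V6: V2
  V7: —
  V10: V4
  V11: V8, V10
  V12: V4
Excluding nodes already adjacent to V5 (V2, V4, V6, V7, V10, V11, V12), the co-parent-only contribution is {V8}.

{V8}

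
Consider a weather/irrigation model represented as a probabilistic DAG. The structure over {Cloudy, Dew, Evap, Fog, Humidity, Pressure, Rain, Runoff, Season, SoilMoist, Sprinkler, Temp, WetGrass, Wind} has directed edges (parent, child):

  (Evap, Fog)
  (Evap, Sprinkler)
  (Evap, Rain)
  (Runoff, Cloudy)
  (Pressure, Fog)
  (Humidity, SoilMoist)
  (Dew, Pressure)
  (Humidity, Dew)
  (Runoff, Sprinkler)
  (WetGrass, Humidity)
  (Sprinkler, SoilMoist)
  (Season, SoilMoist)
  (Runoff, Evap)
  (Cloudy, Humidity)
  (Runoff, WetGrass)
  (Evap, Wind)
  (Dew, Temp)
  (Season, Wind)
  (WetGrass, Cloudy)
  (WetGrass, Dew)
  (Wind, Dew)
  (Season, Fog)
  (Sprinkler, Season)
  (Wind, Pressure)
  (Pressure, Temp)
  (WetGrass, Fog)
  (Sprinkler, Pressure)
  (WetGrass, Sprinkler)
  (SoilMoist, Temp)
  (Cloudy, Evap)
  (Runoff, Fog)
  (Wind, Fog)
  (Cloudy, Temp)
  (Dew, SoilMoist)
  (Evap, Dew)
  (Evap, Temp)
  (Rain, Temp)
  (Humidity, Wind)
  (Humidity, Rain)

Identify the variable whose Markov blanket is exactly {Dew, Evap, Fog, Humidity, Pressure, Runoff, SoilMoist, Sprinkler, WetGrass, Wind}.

Season

The target node must have every member of {Dew, Evap, Fog, Humidity, Pressure, Runoff, SoilMoist, Sprinkler, WetGrass, Wind} as a parent, child, or co-parent, and no others.
Parents of Season: Sprinkler; children: Fog, SoilMoist, Wind; co-parents: Dew, Evap, Humidity, Pressure, Runoff, Sprinkler, WetGrass, Wind.
These exactly cover the given set, so the node is Season.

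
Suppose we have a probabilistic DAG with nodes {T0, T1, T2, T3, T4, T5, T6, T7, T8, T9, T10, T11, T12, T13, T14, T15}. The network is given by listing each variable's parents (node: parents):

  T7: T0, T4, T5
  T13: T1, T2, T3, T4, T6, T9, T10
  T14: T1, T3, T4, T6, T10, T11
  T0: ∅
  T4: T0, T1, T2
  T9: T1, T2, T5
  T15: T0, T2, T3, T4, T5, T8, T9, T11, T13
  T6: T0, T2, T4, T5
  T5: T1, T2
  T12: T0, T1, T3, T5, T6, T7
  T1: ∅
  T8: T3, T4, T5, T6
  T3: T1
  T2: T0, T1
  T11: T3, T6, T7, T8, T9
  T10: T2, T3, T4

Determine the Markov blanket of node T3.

{T0, T1, T2, T4, T5, T6, T7, T8, T9, T10, T11, T12, T13, T14, T15}

Ch(T3) = {T8, T10, T11, T12, T13, T14, T15}.
T3's parents: T1.
Co-parents of T3 (other parents of its children):
  parents(T8) \ {T3} = {T4, T5, T6}.
  parents(T10) \ {T3} = {T2, T4}.
  parents(T11) \ {T3} = {T6, T7, T8, T9}.
  T12 also has parents T0, T1, T5, T6, T7.
  T13 also has parents T1, T2, T4, T6, T9, T10.
  parents(T14) \ {T3} = {T1, T4, T6, T10, T11}.
  T15 also has parents T0, T2, T4, T5, T8, T9, T11, T13.
Taking the union gives {T0, T1, T2, T4, T5, T6, T7, T8, T9, T10, T11, T12, T13, T14, T15}.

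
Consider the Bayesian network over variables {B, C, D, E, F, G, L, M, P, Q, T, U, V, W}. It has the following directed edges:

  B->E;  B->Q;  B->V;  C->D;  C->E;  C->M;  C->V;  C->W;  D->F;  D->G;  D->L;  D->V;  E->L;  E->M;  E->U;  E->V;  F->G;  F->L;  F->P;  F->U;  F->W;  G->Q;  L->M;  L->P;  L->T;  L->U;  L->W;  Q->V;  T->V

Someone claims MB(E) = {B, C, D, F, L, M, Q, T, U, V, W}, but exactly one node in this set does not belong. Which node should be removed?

Ch(E) = {L, M, U, V}.
E has parents B, C.
Other parents of E's children:
  parents(L) \ {E} = {D, F}.
  M also has parents C, L.
  U also has parents F, L.
  V also has parents B, C, D, Q, T.
MB(E) = {B, C, D, F, L, M, Q, T, U, V}.
W is neither a parent, child, nor co-parent of E, so it does not belong.

W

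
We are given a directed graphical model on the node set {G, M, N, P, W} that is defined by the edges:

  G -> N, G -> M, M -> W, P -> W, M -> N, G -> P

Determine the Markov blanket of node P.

P's children: W.
Parents of P: G.
Parents of each child, excluding P:
  W: M
MB(P) = {G, M, W}.

{G, M, W}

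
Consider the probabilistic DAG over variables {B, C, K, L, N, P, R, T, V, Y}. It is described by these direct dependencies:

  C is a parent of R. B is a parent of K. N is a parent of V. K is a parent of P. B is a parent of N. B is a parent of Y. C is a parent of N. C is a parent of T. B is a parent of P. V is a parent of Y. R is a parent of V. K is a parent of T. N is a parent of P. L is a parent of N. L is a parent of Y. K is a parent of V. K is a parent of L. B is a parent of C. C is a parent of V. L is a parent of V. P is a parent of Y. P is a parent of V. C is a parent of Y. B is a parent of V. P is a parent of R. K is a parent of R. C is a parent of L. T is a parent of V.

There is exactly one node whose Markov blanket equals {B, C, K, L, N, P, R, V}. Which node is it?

T

The target node must have every member of {B, C, K, L, N, P, R, V} as a parent, child, or co-parent, and no others.
Parents of T: C, K; children: V; co-parents: B, C, K, L, N, P, R.
These exactly cover the given set, so the node is T.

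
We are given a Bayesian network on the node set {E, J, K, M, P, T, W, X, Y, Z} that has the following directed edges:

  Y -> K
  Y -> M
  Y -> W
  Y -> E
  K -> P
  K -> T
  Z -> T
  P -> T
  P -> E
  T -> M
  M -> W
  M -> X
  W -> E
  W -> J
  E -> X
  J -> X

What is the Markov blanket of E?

Recall MB(v) = parents ∪ children ∪ spouses, where spouses are the other parents of v's children.
E has parents P, W, Y.
Ch(E) = {X}.
Other parents of E's children:
  X: J, M
Union: {P, W, Y} ∪ {X} ∪ {J, M} = {J, M, P, W, X, Y}.

{J, M, P, W, X, Y}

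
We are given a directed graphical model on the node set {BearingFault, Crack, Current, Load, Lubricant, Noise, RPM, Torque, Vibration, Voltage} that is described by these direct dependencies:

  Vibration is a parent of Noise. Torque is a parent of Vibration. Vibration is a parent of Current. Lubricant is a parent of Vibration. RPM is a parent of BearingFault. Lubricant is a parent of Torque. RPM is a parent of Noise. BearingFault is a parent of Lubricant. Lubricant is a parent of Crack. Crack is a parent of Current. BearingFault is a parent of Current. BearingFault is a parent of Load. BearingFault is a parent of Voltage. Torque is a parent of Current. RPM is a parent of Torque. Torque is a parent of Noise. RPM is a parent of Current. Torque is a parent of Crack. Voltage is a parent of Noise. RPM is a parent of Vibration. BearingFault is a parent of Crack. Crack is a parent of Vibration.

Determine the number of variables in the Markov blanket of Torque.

By definition, MB(Torque) is built from Torque's parents, Torque's children, and the co-parents of Torque.
Ch(Torque) = {Crack, Current, Noise, Vibration}.
Parents of Torque: Lubricant, RPM.
Co-parents of Torque (other parents of its children):
  Crack: BearingFault, Lubricant
  Vibration: Crack, Lubricant, RPM
  Noise: RPM, Vibration, Voltage
  Current: BearingFault, Crack, RPM, Vibration
MB(Torque) = {BearingFault, Crack, Current, Lubricant, Noise, RPM, Vibration, Voltage}, which has 8 nodes.

8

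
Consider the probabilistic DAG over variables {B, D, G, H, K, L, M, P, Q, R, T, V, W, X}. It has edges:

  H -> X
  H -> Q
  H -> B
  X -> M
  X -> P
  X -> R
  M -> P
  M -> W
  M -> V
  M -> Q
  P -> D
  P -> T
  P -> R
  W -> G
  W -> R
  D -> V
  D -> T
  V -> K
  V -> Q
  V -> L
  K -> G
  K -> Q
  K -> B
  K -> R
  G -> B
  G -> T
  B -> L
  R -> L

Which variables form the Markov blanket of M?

A node's Markov blanket = Pa ∪ Ch ∪ (parents of Ch other than the node itself).
M has parent X.
M has children P, Q, V, W.
Other parents of M's children:
  P's other parent is X.
  W has no other parent.
  parents(V) \ {M} = {D}.
  Q also has parents H, K, V.
MB(M) = {D, H, K, P, Q, V, W, X}.

{D, H, K, P, Q, V, W, X}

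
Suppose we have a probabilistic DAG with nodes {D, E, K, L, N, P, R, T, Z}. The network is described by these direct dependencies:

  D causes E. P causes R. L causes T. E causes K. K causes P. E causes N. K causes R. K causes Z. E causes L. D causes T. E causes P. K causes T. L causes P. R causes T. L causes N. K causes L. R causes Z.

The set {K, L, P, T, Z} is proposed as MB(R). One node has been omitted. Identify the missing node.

D

R's children: T, Z.
R has parents K, P.
Co-parents of R (other parents of its children):
  parents(T) \ {R} = {D, K, L}.
  Z's other parent is K.
MB(R) = {D, K, L, P, T, Z}.
Comparing with the claimed set, D is missing.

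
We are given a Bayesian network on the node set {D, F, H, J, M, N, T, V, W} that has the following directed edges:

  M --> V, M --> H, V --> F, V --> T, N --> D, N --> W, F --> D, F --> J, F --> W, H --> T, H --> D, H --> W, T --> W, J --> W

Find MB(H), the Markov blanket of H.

{D, F, J, M, N, T, V, W}

By definition, MB(H) is built from H's parents, H's children, and the co-parents of H.
Ch(H) = {D, T, W}.
Pa(H) = {M}.
Other parents of H's children:
  T's other parent is V.
  parents(D) \ {H} = {F, N}.
  W also has parents F, J, N, T.
Union: {M} ∪ {D, T, W} ∪ {F, J, N, T, V} = {D, F, J, M, N, T, V, W}.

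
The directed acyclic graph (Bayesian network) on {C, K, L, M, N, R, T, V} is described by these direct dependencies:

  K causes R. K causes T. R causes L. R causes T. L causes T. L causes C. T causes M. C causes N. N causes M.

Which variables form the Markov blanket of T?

Ch(T) = {M}.
T's parents: K, L, R.
Parents of each child, excluding T:
  M's other parent is N.
MB(T) = {K, L, M, N, R}.

{K, L, M, N, R}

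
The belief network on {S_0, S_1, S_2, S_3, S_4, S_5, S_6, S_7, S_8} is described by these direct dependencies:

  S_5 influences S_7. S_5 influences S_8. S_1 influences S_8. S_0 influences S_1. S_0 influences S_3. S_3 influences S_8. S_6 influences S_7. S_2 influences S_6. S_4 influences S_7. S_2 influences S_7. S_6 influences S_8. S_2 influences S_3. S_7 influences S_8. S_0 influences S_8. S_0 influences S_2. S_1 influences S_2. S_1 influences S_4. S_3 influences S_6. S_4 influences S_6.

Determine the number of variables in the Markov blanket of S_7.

S_7 has child S_8.
S_7's parents: S_2, S_4, S_5, S_6.
Co-parents of S_7 (other parents of its children):
  S_8's other parents are S_0, S_1, S_3, S_5, S_6.
MB(S_7) = {S_0, S_1, S_2, S_3, S_4, S_5, S_6, S_8}, which has 8 nodes.

8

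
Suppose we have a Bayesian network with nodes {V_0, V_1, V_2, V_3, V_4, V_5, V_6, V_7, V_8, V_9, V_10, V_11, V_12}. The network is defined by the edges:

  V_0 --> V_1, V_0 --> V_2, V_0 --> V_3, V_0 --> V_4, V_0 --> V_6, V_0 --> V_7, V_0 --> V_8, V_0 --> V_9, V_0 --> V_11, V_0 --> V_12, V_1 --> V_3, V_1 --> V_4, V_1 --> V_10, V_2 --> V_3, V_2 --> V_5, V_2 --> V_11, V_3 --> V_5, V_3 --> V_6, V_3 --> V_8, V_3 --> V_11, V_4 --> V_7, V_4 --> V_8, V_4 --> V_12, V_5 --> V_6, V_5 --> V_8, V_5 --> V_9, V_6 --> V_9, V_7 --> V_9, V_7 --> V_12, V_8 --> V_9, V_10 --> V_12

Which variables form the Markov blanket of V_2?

{V_0, V_1, V_3, V_5, V_11}

The Markov blanket of a node is its parents, its children, and the other parents of its children.
Parents of V_2: V_0.
V_2 has children V_3, V_5, V_11.
For each child, the remaining parents (spouses of V_2):
  parents(V_3) \ {V_2} = {V_0, V_1}.
  parents(V_5) \ {V_2} = {V_3}.
  V_11's other parents are V_0, V_3.
So the Markov blanket of V_2 is {V_0, V_1, V_3, V_5, V_11}.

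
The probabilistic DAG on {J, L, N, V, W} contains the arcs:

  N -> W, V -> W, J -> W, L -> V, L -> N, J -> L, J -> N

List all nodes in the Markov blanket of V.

{J, L, N, W}

V's parents: L.
Children of V: W.
Co-parents of V (other parents of its children):
  parents(W) \ {V} = {J, N}.
Taking the union gives {J, L, N, W}.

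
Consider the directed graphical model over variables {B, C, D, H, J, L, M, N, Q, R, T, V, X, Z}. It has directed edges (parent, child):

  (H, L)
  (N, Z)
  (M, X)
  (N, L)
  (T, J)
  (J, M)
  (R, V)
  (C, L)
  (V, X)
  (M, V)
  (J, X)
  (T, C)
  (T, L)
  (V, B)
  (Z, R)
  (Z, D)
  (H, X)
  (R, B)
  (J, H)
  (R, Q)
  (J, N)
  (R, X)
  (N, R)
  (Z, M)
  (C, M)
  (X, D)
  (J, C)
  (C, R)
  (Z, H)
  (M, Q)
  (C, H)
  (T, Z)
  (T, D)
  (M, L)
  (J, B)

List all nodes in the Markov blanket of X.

Ch(X) = {D}.
X's parents: H, J, M, R, V.
Other parents of X's children:
  parents(D) \ {X} = {T, Z}.
Union: {H, J, M, R, V} ∪ {D} ∪ {T, Z} = {D, H, J, M, R, T, V, Z}.

{D, H, J, M, R, T, V, Z}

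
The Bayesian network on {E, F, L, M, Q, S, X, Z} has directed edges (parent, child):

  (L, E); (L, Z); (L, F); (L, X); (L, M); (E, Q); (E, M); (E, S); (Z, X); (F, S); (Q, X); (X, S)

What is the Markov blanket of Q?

{E, L, X, Z}

By definition, MB(Q) is built from Q's parents, Q's children, and the co-parents of Q.
Ch(Q) = {X}.
Pa(Q) = {E}.
Co-parents of Q (other parents of its children):
  X also has parents L, Z.
Union: {E} ∪ {X} ∪ {L, Z} = {E, L, X, Z}.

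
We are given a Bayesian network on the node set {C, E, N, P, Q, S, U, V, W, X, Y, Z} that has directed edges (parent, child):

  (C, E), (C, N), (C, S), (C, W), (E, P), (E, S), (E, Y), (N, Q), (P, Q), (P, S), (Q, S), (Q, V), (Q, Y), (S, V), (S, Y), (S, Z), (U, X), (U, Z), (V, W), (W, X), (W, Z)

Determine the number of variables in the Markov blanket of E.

5

A node's Markov blanket = Pa ∪ Ch ∪ (parents of Ch other than the node itself).
Children of E: P, S, Y.
Pa(E) = {C}.
Parents of each child, excluding E:
  P has no other parent.
  parents(S) \ {E} = {C, P, Q}.
  Y's other parents are Q, S.
MB(E) = {C, P, Q, S, Y}, which has 5 nodes.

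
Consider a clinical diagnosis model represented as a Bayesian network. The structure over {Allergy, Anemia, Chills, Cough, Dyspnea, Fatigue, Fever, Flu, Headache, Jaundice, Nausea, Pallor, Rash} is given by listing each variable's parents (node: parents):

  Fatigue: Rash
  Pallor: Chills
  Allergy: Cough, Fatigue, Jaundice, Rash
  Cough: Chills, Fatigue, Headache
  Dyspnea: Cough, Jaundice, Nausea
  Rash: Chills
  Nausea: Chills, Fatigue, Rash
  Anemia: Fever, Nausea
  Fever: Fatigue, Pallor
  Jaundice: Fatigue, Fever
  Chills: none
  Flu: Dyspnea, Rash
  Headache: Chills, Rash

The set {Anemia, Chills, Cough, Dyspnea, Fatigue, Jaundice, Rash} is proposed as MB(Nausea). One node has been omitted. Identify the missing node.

Pa(Nausea) = {Chills, Fatigue, Rash}.
Ch(Nausea) = {Anemia, Dyspnea}.
For each child, the remaining parents (spouses of Nausea):
  Dyspnea: Cough, Jaundice
  Anemia: Fever
MB(Nausea) = {Anemia, Chills, Cough, Dyspnea, Fatigue, Fever, Jaundice, Rash}.
Comparing with the claimed set, Fever is missing.

Fever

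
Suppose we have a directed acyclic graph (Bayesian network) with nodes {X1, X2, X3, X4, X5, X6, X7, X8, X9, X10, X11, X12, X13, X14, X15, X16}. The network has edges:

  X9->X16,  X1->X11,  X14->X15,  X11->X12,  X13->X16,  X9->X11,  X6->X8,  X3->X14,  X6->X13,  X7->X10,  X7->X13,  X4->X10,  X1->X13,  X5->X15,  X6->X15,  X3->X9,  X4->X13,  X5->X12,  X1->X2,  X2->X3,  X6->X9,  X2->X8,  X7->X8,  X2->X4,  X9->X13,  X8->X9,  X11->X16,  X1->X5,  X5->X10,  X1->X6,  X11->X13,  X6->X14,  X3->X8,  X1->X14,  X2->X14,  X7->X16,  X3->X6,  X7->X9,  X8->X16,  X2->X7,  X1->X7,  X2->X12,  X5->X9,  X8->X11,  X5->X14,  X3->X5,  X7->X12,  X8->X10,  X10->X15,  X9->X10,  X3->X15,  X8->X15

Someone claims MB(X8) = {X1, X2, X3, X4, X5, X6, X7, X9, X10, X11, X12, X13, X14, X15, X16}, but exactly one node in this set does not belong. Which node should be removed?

Recall MB(v) = parents ∪ children ∪ spouses, where spouses are the other parents of v's children.
Pa(X8) = {X2, X3, X6, X7}.
Ch(X8) = {X9, X10, X11, X15, X16}.
Other parents of X8's children:
  parents(X9) \ {X8} = {X3, X5, X6, X7}.
  X10's other parents are X4, X5, X7, X9.
  X11 also has parents X1, X9.
  X15 also has parents X3, X5, X6, X10, X14.
  X16's other parents are X7, X9, X11, X13.
MB(X8) = {X1, X2, X3, X4, X5, X6, X7, X9, X10, X11, X13, X14, X15, X16}.
X12 is neither a parent, child, nor co-parent of X8, so it does not belong.

X12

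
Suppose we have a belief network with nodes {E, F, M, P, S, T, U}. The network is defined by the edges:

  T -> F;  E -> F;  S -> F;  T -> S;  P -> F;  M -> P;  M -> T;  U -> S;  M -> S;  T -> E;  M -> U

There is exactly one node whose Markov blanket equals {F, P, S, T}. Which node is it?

E

The target node must have every member of {F, P, S, T} as a parent, child, or co-parent, and no others.
Parents of E: T; children: F; co-parents: P, S, T.
These exactly cover the given set, so the node is E.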